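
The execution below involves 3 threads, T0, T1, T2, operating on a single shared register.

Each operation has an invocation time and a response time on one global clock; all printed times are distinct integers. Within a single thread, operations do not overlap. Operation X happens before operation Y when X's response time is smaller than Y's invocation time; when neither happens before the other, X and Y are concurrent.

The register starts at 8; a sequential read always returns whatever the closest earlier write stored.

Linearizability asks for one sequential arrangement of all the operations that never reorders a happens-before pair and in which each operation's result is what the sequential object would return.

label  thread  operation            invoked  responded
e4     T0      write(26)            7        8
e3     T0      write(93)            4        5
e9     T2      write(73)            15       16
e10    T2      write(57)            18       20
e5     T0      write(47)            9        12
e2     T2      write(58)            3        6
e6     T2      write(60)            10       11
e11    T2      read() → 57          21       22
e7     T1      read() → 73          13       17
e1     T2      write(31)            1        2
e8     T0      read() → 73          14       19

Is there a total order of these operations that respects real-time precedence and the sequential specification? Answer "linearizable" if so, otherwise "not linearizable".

linearizable

witness order: e1, e2, e3, e4, e5, e6, e9, e7, e8, e10, e11
step 1: e1 write(31) — value 31
step 2: e2 write(58) — value 58
step 3: e3 write(93) — value 93
step 4: e4 write(26) — value 26
step 5: e5 write(47) — value 47
step 6: e6 write(60) — value 60
step 7: e9 write(73) — value 73
step 8: e7 read() → 73 — value 73
step 9: e8 read() → 73 — value 73
step 10: e10 write(57) — value 57
step 11: e11 read() → 57 — value 57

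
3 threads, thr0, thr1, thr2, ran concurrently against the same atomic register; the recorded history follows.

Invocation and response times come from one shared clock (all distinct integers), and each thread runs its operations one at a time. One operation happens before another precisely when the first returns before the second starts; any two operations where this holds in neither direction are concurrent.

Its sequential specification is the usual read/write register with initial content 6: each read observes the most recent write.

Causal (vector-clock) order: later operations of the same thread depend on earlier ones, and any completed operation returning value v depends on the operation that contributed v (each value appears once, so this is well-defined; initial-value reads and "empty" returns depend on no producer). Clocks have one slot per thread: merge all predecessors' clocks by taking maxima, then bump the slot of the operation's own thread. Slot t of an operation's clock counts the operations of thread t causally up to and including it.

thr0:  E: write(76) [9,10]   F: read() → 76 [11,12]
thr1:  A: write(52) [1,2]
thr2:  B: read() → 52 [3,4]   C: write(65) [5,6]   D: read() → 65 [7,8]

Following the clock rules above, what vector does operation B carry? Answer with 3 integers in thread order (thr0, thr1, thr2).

(0, 1, 1)

A, invoked 1, has no incoming edges; only thr1's bump applies → (0, 1, 0)
E, invoked 9, has no incoming edges; only thr0's bump applies → (1, 0, 0)
merge at B (invoked 3): VC(A)=(0, 1, 0), own-thread bump on thr2 → (0, 1, 1)
merge at F (invoked 11): VC(E)=(1, 0, 0), own-thread bump on thr0 → (2, 0, 0)
merge at C (invoked 5): VC(B)=(0, 1, 1), own-thread bump on thr2 → (0, 1, 2)
merge at D (invoked 7): VC(C)=(0, 1, 2), own-thread bump on thr2 → (0, 1, 3)
target: VC(B) = (0, 1, 1)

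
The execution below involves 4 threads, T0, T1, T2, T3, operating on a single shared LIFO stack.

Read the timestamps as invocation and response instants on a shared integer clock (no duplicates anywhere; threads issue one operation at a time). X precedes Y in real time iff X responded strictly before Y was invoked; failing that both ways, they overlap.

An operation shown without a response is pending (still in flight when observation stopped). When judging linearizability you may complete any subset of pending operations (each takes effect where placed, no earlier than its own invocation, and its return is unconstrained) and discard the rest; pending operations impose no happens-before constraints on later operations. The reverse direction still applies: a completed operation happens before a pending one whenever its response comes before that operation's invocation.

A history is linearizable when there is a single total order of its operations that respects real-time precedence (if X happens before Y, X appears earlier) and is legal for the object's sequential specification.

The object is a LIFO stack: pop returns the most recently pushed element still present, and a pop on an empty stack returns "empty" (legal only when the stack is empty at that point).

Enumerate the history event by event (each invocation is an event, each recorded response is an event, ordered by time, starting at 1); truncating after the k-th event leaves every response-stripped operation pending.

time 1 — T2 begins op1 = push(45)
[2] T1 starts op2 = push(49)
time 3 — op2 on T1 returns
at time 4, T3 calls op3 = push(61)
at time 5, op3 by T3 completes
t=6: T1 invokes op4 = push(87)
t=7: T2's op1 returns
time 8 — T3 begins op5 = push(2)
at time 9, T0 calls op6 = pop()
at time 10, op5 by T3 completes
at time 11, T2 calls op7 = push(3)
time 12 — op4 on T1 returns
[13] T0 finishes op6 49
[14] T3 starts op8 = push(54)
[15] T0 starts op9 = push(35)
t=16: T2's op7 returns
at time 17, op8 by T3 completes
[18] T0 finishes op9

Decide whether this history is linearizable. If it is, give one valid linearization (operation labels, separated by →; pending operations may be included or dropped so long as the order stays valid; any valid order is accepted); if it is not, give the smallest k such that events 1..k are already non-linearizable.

prefix check: 1..12 passes, 1..13 fails once op6's time-13 response joins
real-time-consistent orders of the 6 completed operations: 20 — all fail the LIFO stack replay
every completion of the 1 pending operation (op7) was checked; none linearizes
e.g. op1, op2, op3, op4, op5, op6 (pending dropped): illegal at step 6, since op6 pop() → 49 cannot apply there
e.g. op1, op2, op3, op4, op6, op5 (pending dropped): illegal at step 5, since op6 pop() → 49 cannot apply there

not linearizable — minimal violating prefix: 13 events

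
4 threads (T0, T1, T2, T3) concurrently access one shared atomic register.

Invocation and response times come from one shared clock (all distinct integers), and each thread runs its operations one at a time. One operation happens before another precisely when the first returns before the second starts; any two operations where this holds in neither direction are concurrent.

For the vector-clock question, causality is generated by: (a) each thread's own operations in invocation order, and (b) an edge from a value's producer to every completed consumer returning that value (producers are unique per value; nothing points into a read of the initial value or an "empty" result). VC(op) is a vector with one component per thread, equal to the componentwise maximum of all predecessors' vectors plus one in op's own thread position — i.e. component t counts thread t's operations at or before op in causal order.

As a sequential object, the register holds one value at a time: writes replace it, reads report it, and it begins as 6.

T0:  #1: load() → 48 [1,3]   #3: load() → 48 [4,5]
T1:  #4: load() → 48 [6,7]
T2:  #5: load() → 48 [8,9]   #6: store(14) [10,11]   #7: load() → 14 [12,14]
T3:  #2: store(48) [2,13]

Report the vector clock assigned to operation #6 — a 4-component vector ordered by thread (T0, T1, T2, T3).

(0, 0, 2, 1)

VC(#2, invoked at 2): no causal predecessors; +1 on T3 → (0, 0, 0, 1)
merge at #5 (invoked 8): VC(#2)=(0, 0, 0, 1), own-thread bump on T2 → (0, 0, 1, 1)
merge at #4 (invoked 6): VC(#2)=(0, 0, 0, 1), own-thread bump on T1 → (0, 1, 0, 1)
merge at #1 (invoked 1): VC(#2)=(0, 0, 0, 1), own-thread bump on T0 → (1, 0, 0, 1)
merge at #6 (invoked 10): VC(#5)=(0, 0, 1, 1), own-thread bump on T2 → (0, 0, 2, 1)
merge at #3 (invoked 4): VC(#1)=(1, 0, 0, 1), VC(#2)=(0, 0, 0, 1), own-thread bump on T0 → (2, 0, 0, 1)
merge at #7 (invoked 12): VC(#6)=(0, 0, 2, 1), own-thread bump on T2 → (0, 0, 3, 1)
target: VC(#6) = (0, 0, 2, 1)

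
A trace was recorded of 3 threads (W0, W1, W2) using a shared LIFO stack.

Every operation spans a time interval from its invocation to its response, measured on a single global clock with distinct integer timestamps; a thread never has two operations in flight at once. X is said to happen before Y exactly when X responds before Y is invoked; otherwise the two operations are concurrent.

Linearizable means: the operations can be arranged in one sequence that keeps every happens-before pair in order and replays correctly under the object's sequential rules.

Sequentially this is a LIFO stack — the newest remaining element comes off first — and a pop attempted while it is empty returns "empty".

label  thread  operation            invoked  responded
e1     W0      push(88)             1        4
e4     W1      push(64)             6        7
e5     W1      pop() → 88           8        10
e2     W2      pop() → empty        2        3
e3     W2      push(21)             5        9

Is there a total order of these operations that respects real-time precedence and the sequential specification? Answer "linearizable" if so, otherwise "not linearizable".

not linearizable

the violation lands at event 10, e5's response at time 10: events 1..9 linearize, events 1..10 do not
5 completed operations, 6 real-time-consistent orders — every LIFO stack replay fails
one such order, e1, e2, e3, e4, e5, breaks at step 2 where e2 pop() → empty is illegal
one such order, e1, e2, e4, e3, e5, breaks at step 2 where e2 pop() → empty is illegal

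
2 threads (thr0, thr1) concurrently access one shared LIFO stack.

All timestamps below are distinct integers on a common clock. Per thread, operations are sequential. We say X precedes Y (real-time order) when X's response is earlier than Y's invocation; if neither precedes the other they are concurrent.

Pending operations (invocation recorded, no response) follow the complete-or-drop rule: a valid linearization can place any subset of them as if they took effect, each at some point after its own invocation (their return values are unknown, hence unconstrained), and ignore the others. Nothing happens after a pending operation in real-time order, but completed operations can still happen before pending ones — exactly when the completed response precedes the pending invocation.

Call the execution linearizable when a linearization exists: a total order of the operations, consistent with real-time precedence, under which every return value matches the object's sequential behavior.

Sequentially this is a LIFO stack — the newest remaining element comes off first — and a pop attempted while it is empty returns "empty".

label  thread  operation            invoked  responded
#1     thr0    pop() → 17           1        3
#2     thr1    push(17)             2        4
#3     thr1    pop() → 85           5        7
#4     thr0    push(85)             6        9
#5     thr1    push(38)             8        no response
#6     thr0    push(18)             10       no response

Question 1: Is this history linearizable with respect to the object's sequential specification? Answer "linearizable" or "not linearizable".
linearizable

one valid linearization: #2, #1, #4, #3
after step 1 (#2 push(17)): stack <17>
after step 2 (#1 pop() → 17): stack <>
after step 3 (#4 push(85)): stack <85>
after step 4 (#3 pop() → 85): stack <>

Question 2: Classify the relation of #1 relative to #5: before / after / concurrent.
before

#1 spans [1,3], #5 spans [8,…)
resp(#1)=3 < inv(#5)=8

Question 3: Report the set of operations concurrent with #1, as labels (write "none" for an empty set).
#2

concurrent with #1 ([1,3]): every op whose interval crosses 1..3
#2 [2,4]: concurrent
#3 [5,7]: after
#4 [6,9]: after
#5 [8,…): after
#6 [10,…): after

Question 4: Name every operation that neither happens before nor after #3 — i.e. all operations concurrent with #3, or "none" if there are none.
#4

#3 runs from 5 to 7; window-overlapping ops are concurrent
#1 [1,3]: before
#2 [2,4]: before
#4 [6,9]: concurrent
#5 [8,…): after
#6 [10,…): after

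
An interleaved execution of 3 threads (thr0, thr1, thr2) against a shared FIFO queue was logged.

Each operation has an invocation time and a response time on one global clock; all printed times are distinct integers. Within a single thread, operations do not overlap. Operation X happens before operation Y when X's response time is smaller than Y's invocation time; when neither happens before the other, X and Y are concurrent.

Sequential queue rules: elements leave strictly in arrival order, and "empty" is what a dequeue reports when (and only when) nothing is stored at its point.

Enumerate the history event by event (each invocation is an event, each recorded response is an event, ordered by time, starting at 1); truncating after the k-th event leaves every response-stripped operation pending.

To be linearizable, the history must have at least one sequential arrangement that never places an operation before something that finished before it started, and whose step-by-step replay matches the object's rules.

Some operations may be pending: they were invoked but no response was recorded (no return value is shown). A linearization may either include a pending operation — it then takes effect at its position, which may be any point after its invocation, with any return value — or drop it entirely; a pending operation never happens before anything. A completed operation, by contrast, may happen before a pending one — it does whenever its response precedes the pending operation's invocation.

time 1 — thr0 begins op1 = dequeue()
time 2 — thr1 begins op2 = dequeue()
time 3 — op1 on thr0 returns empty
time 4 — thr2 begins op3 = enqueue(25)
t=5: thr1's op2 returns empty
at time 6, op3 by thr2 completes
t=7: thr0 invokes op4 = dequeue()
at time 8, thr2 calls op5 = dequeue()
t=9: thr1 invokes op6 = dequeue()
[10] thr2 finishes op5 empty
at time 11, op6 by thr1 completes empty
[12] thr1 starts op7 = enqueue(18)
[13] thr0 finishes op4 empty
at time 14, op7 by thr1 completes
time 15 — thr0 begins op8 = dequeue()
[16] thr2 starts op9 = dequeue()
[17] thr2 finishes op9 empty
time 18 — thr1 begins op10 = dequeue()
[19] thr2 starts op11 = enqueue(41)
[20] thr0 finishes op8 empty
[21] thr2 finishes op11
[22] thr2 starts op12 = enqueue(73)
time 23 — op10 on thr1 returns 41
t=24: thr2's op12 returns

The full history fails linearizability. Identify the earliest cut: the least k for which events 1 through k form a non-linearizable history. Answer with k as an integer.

events 1..12 are still linearizable — one witness is op1, op2, op3, op4, op5, op6:
after step 1 (op1 dequeue() → empty): queue <>
after step 2 (op2 dequeue() → empty): queue <>
after step 3 (op3 enqueue(25)): queue <25>
after step 4 (op4 dequeue() (pending, included)): queue <>
after step 5 (op5 dequeue() → empty): queue <>
after step 6 (op6 dequeue() → empty): queue <>
at event 13 (op4's time-13 response) nothing linearizes any more
every completion of the 1 pending operation (op7) was checked; none linearizes
one such order, op1, op2, op3, op4, op5, op6 (pending dropped), breaks at step 4 where op4 dequeue() → empty is illegal
one such order, op1, op2, op3, op4, op6, op5 (pending dropped), breaks at step 4 where op4 dequeue() → empty is illegal

13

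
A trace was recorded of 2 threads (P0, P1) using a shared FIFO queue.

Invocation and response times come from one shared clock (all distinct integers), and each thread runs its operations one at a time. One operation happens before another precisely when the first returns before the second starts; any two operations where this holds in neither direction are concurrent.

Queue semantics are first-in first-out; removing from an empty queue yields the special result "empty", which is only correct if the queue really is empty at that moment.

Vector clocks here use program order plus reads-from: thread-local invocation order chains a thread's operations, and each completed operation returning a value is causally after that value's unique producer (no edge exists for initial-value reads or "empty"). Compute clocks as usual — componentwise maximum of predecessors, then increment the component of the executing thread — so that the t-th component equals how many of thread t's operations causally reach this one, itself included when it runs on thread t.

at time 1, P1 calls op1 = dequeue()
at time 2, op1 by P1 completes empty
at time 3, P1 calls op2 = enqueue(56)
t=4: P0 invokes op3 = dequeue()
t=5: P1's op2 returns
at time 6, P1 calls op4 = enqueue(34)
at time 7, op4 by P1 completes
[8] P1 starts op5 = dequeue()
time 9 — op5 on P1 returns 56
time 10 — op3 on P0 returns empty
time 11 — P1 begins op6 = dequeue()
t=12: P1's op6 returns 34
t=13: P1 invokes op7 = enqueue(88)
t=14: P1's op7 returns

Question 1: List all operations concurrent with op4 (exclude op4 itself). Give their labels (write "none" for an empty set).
op3

overlap test against op4 [6,7]: concurrent iff the interval meets 6..7
op1 [1,2]: before
op2 [3,5]: before
op3 [4,10]: concurrent
op5 [8,9]: after
op6 [11,12]: after
op7 [13,14]: after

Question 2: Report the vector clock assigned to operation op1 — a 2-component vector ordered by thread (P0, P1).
(0, 1)

root op op1, invoked 1: fresh clock plus P1's own tick → (0, 1)
root op op3, invoked 4: fresh clock plus P0's own tick → (1, 0)
from VC(op1)=(0, 1), op2 (invoked 3) maxes components and bumps P1 → (0, 2)
from VC(op2)=(0, 2), op4 (invoked 6) maxes components and bumps P1 → (0, 3)
from VC(op2)=(0, 2), VC(op4)=(0, 3), op5 (invoked 8) maxes components and bumps P1 → (0, 4)
from VC(op4)=(0, 3), VC(op5)=(0, 4), op6 (invoked 11) maxes components and bumps P1 → (0, 5)
from VC(op6)=(0, 5), op7 (invoked 13) maxes components and bumps P1 → (0, 6)
target: VC(op1) = (0, 1)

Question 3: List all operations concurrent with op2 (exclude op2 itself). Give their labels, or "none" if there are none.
op3

op2 spans [3,5]; an op avoiding the whole window 3..5 is ordered, any other is concurrent
op1 [1,2]: before
op3 [4,10]: concurrent
op4 [6,7]: after
op5 [8,9]: after
op6 [11,12]: after
op7 [13,14]: after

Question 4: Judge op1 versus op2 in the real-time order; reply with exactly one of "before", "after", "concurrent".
before

op1 spans [1,2], op2 spans [3,5]
resp(op1)=2 < inv(op2)=3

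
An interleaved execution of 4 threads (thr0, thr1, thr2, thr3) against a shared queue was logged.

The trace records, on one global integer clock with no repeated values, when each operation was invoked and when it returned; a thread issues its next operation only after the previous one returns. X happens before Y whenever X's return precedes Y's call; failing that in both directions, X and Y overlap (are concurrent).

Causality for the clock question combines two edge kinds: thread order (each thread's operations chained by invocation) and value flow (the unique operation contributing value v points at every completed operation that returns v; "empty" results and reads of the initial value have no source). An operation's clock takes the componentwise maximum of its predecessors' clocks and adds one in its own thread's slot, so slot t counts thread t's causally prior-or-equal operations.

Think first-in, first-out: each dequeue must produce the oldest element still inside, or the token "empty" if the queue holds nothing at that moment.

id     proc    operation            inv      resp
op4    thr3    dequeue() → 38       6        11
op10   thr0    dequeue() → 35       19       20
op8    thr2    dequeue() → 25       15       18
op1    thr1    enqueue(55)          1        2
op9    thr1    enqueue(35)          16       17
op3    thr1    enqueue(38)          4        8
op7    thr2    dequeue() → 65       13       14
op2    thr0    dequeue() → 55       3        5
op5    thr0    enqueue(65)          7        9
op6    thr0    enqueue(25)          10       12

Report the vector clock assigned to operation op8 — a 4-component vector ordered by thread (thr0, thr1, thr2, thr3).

op1 (invocation 1): nothing precedes it; thr1's component alone gives (0, 1, 0, 0)
invoked at 4, op3 merges VC(op1)=(0, 1, 0, 0) and bumps thr1's slot → (0, 2, 0, 0)
invoked at 3, op2 merges VC(op1)=(0, 1, 0, 0) and bumps thr0's slot → (1, 1, 0, 0)
invoked at 6, op4 merges VC(op3)=(0, 2, 0, 0) and bumps thr3's slot → (0, 2, 0, 1)
invoked at 16, op9 merges VC(op3)=(0, 2, 0, 0) and bumps thr1's slot → (0, 3, 0, 0)
invoked at 7, op5 merges VC(op2)=(1, 1, 0, 0) and bumps thr0's slot → (2, 1, 0, 0)
invoked at 13, op7 merges VC(op5)=(2, 1, 0, 0) and bumps thr2's slot → (2, 1, 1, 0)
invoked at 10, op6 merges VC(op5)=(2, 1, 0, 0) and bumps thr0's slot → (3, 1, 0, 0)
invoked at 15, op8 merges VC(op6)=(3, 1, 0, 0), VC(op7)=(2, 1, 1, 0) and bumps thr2's slot → (3, 1, 2, 0)
invoked at 19, op10 merges VC(op6)=(3, 1, 0, 0), VC(op9)=(0, 3, 0, 0) and bumps thr0's slot → (4, 3, 0, 0)
target: VC(op8) = (3, 1, 2, 0)

(3, 1, 2, 0)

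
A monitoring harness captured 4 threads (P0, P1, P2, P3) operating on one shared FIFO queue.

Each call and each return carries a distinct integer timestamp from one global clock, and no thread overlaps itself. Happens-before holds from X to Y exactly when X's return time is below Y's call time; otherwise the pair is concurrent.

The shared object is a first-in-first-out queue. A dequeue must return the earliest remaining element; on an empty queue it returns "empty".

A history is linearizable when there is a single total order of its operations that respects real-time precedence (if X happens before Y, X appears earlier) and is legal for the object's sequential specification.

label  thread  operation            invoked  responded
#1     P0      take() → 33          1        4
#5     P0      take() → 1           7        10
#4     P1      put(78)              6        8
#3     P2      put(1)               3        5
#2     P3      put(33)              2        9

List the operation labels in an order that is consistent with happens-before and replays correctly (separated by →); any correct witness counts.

#2 → #1 → #3 → #4 → #5

1. #2 put(33), leaving queue <33>
2. #1 take() → 33, leaving queue <>
3. #3 put(1), leaving queue <1>
4. #4 put(78), leaving queue <1,78>
5. #5 take() → 1, leaving queue <78>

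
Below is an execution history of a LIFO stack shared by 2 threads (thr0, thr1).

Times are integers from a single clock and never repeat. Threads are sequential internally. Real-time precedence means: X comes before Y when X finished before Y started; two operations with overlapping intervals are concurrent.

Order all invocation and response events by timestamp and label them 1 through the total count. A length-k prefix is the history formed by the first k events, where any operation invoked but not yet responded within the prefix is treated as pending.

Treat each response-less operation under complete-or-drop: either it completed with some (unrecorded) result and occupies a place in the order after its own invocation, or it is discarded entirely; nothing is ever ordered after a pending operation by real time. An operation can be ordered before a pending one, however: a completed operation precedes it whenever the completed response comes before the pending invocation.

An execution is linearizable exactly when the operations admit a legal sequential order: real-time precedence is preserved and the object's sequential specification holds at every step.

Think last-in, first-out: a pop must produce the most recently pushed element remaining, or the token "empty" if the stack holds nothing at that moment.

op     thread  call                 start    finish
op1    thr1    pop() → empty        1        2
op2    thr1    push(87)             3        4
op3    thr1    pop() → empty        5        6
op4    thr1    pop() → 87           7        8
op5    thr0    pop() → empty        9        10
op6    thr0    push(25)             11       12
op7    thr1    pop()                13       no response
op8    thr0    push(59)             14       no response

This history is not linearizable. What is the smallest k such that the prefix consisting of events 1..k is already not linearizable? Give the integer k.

6

a valid linearization of events 1..5 exists, for instance op1, op2:
1. op1 pop() → empty, leaving stack <>
2. op2 push(87), leaving stack <87>
include event 6 — op3 responding at 6 — and every candidate order breaks
take op1, op2, op3: step 3 already fails, because op3 pop() → empty cannot occur there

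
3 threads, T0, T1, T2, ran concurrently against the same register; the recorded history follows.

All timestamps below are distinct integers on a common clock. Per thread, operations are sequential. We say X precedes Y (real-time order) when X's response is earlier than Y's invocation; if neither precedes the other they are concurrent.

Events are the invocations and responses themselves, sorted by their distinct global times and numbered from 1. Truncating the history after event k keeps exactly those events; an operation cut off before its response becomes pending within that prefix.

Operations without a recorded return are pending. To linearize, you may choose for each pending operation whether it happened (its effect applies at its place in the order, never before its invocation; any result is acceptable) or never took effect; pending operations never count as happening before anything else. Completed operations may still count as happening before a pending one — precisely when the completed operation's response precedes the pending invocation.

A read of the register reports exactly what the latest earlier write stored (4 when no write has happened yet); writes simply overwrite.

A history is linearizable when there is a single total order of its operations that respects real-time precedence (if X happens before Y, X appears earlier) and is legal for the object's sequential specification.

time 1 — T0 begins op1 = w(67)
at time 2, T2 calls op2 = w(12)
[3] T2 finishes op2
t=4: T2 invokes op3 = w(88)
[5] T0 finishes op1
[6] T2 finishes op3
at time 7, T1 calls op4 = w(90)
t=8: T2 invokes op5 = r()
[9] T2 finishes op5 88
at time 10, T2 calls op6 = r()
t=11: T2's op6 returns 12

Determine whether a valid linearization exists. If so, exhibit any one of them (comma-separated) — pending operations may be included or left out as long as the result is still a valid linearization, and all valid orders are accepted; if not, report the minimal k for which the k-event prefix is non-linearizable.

not linearizable — minimal violating prefix: 11 events

prefix check: 1..10 passes, 1..11 fails once op6's time-11 response joins
checked exhaustively: 3 real-time-consistent orders of 5 completed operations, zero legal register replays
every completion of the 1 pending operation (op4) was checked; none linearizes
for example op1, op2, op3, op5, op6 (pending dropped) fails at step 5: op6 r() → 12 is not legal there
for example op2, op1, op3, op5, op6 (pending dropped) fails at step 5: op6 r() → 12 is not legal there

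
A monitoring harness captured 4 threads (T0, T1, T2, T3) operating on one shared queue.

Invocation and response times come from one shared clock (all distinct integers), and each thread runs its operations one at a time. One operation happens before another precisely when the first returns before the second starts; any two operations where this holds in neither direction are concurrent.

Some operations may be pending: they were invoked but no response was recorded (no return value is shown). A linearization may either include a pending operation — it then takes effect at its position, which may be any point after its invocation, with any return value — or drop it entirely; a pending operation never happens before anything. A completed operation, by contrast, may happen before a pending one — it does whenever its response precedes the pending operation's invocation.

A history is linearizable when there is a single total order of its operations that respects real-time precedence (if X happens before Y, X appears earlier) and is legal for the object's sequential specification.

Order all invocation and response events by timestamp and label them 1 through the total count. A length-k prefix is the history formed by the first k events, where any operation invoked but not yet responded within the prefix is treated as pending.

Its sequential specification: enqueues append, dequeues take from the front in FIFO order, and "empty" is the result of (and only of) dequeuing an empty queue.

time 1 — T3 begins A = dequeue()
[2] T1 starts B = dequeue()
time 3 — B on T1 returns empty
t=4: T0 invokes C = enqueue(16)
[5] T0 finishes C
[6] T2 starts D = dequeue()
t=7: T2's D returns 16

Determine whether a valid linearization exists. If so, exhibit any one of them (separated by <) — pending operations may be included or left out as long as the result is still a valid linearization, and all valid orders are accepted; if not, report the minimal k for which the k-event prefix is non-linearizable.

linearizable — witness: A < B < C < D

step 1: A dequeue() (pending, included) — queue <>
step 2: B dequeue() → empty — queue <>
step 3: C enqueue(16) — queue <16>
step 4: D dequeue() → 16 — queue <>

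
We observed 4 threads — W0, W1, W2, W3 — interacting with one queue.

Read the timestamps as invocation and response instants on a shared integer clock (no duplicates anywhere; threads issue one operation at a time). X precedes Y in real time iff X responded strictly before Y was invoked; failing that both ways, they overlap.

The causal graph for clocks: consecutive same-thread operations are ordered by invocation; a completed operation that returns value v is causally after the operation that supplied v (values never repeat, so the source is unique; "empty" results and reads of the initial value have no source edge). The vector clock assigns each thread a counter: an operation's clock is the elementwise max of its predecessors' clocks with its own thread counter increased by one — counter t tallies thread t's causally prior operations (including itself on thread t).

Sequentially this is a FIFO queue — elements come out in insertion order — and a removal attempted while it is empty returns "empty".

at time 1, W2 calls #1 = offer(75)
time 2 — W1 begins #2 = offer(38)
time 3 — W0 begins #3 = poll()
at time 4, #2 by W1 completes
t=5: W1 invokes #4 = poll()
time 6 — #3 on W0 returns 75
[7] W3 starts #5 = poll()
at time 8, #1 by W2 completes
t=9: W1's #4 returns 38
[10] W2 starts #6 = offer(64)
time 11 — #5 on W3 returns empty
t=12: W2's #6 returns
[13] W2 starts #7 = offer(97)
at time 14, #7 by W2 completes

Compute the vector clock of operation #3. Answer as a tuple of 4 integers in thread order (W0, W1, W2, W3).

(1, 0, 1, 0)

invoked at 7, #5 has no predecessors; its own W3 bump gives (0, 0, 0, 1)
invoked at 1, #1 has no predecessors; its own W2 bump gives (0, 0, 1, 0)
invoked at 2, #2 has no predecessors; its own W1 bump gives (0, 1, 0, 0)
from VC(#1)=(0, 0, 1, 0), #6 (invoked 10) maxes components and bumps W2 → (0, 0, 2, 0)
from VC(#2)=(0, 1, 0, 0), #4 (invoked 5) maxes components and bumps W1 → (0, 2, 0, 0)
from VC(#1)=(0, 0, 1, 0), #3 (invoked 3) maxes components and bumps W0 → (1, 0, 1, 0)
from VC(#6)=(0, 0, 2, 0), #7 (invoked 13) maxes components and bumps W2 → (0, 0, 3, 0)
target: VC(#3) = (1, 0, 1, 0)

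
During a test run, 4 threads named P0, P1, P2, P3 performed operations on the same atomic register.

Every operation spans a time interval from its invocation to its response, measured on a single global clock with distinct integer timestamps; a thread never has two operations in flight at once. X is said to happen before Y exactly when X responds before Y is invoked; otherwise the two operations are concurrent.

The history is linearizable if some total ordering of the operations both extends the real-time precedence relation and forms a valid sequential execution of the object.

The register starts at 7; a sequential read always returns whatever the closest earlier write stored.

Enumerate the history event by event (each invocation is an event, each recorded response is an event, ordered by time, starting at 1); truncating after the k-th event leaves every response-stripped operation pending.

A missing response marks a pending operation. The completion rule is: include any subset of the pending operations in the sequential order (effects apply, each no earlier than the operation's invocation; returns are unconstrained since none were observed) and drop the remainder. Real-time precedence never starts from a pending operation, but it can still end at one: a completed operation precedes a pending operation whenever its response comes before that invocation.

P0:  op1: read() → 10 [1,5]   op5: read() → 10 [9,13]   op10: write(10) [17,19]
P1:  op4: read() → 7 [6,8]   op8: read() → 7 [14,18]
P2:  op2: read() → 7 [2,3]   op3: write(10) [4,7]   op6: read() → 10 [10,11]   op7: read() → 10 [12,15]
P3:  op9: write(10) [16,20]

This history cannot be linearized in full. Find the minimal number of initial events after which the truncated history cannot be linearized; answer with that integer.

one valid order for events 1..7 is op2, op3, op1:
1. op2 read() → 7, leaving value 7
2. op3 write(10), leaving value 10
3. op1 read() → 10, leaving value 10
include event 8 — op4 responding at 8 — and every candidate order breaks
one such order, op1, op2, op3, op4, breaks at step 1 where op1 read() → 10 is illegal
one such order, op1, op2, op4, op3, breaks at step 1 where op1 read() → 10 is illegal

8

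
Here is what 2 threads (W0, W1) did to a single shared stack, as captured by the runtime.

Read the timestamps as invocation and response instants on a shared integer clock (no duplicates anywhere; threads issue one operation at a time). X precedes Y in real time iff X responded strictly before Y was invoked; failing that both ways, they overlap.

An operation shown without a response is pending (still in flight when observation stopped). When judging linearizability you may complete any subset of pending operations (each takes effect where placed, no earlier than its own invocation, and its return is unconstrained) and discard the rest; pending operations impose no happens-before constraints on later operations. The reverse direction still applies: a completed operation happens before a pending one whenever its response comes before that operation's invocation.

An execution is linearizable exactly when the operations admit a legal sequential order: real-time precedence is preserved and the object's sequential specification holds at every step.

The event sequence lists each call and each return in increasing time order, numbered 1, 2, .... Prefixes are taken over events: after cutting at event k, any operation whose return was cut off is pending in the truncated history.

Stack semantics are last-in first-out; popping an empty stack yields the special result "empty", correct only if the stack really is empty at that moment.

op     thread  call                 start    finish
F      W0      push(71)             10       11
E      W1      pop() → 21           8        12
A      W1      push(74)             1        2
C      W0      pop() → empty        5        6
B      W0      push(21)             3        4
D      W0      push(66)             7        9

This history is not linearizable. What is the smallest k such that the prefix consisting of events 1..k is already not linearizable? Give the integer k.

6

one valid order for events 1..5 is A, B:
after step 1 (A push(74)): stack <74>
after step 2 (B push(21)): stack <74,21>
at event 6 (C's time-6 response) nothing linearizes any more
one such order, A, B, C, breaks at step 3 where C pop() → empty is illegal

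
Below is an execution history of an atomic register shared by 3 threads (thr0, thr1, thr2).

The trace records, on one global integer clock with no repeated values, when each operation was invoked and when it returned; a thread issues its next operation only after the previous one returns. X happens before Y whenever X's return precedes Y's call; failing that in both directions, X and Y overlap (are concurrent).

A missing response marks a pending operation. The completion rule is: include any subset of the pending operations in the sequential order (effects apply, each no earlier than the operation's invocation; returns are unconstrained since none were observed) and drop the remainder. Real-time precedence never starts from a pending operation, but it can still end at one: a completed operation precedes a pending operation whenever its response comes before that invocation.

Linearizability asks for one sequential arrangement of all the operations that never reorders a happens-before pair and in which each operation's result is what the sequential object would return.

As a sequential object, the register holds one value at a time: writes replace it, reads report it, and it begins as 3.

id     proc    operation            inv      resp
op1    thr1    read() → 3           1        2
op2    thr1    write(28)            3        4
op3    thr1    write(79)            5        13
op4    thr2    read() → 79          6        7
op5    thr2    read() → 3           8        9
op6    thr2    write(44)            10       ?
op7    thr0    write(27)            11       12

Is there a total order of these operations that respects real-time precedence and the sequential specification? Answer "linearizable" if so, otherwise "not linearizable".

not linearizable

cut after 8 events: linearizable; cut after 9 events (op5 responds, time 9): not linearizable
exactly one order of the 4 completed ops respects real time; the atomic register replay fails
no escape via the 1 pending operation (op3): every completion choice fails
one such order, op1, op2, op4, op5 (pending dropped), breaks at step 3 where op4 read() → 79 is illegal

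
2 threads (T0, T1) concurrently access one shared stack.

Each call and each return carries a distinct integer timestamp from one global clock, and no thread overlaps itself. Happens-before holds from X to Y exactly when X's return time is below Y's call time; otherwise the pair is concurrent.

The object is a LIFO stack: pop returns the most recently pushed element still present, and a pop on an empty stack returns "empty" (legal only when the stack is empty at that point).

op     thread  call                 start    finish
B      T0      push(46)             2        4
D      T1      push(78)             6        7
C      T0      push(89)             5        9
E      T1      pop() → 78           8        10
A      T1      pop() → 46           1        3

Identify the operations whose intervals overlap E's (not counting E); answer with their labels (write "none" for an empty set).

concurrent with E ([8,10]): every op whose interval crosses 8..10
A [1,3]: before
B [2,4]: before
C [5,9]: concurrent
D [6,7]: before

C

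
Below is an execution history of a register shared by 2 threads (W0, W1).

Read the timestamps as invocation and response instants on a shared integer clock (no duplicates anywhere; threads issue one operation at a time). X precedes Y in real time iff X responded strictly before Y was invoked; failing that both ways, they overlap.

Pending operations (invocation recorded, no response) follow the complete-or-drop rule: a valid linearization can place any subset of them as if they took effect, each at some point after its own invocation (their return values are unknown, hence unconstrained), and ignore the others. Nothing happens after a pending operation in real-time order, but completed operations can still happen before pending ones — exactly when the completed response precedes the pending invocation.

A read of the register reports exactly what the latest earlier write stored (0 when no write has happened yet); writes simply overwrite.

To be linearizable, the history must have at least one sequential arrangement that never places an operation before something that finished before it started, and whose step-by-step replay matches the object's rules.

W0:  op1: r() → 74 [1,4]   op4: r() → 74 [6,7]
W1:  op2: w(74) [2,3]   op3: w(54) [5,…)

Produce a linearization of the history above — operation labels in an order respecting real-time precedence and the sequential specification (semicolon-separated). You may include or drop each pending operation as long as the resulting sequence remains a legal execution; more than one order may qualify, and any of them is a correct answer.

1. op2 w(74), leaving value 74
2. op1 r() → 74, leaving value 74
3. op4 r() → 74, leaving value 74

op2; op1; op4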